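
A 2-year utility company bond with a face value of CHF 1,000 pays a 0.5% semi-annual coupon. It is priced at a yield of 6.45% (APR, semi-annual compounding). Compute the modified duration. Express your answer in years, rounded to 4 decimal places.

1.9298 years

Periodic yield y = 0.03225. First find Macaulay duration:
  t   CF        PV=CF/(1+0.03225)^t    t·PV
  1         2.50         2.4219         2.4219
  2         2.50         2.3462         4.6925
  3         2.50         2.2729         6.8188
  4     1,002.50       882.9677     3,531.8708
  Σ                    890.0087     3,545.8039
P = 890.0087; Macaulay duration = 3,545.8039 / 890.0087 = 3.98401 half-year periods = 1.99201 years.
Modified duration = D_Mac / (1 + y) = 1.99201 / 1.03225 = 1.92977 years.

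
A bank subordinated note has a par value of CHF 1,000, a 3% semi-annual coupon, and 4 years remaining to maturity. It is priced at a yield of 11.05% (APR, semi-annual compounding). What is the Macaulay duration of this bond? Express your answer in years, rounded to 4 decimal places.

3.7592 years

Periodic yield y = 0.05525. Discount each cash flow and weight by its period:
  t   CF        PV=CF/(1+0.05525)^t    t·PV
  1        15.00        14.2146        14.2146
  2        15.00        13.4704        26.9408
  3        15.00        12.7651        38.2954
  4        15.00        12.0968        48.3871
  5        15.00        11.4634        57.3171
  6        15.00        10.8632        65.1794
  7        15.00        10.2945        72.0612
  8     1,015.00       660.1204     5,280.9632
  Σ                    745.2885     5,603.3589
Price P = Σ PV = 745.2885.
Macaulay duration = Σ(t·PV) / P = 5,603.3589 / 745.2885 = 7.51838 half-year periods.
In years: 7.51838 / 2 = 3.75919 years.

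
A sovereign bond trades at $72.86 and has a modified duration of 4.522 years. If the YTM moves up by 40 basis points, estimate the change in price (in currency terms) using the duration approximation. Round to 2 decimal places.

-$1.32

Duration approximation: ΔP/P ≈ -D_mod · Δy = -4.522 × (+0.004) = -0.018088.
ΔP ≈ 72.86 × (-0.018088) = -1.31789168.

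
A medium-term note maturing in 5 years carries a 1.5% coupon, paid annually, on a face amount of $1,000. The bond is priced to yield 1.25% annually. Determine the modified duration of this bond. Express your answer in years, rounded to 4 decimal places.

Periodic yield y = 0.0125. First find Macaulay duration:
  t   CF        PV=CF/(1+0.0125)^t    t·PV
  1        15.00        14.8148        14.8148
  2        15.00        14.6319        29.2638
  3        15.00        14.4513        43.3538
  4        15.00        14.2729        57.0915
  5     1,015.00       953.8737     4,769.3686
  Σ                  1,012.0446     4,913.8925
P = 1,012.0446; Macaulay duration = 4,913.8925 / 1,012.0446 = 4.85541 years.
Modified duration = D_Mac / (1 + y) = 4.85541 / 1.0125 = 4.79547 years.

4.7955 years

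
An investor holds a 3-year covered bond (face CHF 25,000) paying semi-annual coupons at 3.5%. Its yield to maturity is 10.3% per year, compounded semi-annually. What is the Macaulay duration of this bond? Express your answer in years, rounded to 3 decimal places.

2.859 years

Periodic yield y = 0.0515. Discount each cash flow and weight by its period:
  t   CF        PV=CF/(1+0.0515)^t    t·PV
  1       437.50       416.0723       416.0723
  2       437.50       395.6940       791.3881
  3       437.50       376.3139     1,128.9416
  4       437.50       357.8829     1,431.5316
  5       437.50       340.3546     1,701.7732
  6    25,437.50    18,819.9630   112,919.7778
  Σ                 20,706.2807   118,389.4845
Price P = Σ PV = 20,706.2807.
Macaulay duration = Σ(t·PV) / P = 118,389.4845 / 20,706.2807 = 5.71756 half-year periods.
In years: 5.71756 / 2 = 2.85878 years.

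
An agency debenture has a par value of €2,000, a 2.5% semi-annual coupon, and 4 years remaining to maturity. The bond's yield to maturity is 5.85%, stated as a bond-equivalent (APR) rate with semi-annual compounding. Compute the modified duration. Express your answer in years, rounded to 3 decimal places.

3.709 years

Periodic yield y = 0.02925. First find Macaulay duration:
  t   CF        PV=CF/(1+0.02925)^t    t·PV
  1        25.00        24.2895        24.2895
  2        25.00        23.5993        47.1985
  3        25.00        22.9286        68.7858
  4        25.00        22.2770        89.1080
  5        25.00        21.6439       108.2195
  6        25.00        21.0288       126.1729
  7        25.00        20.4312       143.0184
  8     2,025.00     1,607.8962    12,863.1700
  Σ                  1,764.0945    13,469.9626
P = 1,764.0945; Macaulay duration = 13,469.9626 / 1,764.0945 = 7.63562 half-year periods = 3.81781 years.
Modified duration = D_Mac / (1 + y) = 3.81781 / 1.02925 = 3.70931 years.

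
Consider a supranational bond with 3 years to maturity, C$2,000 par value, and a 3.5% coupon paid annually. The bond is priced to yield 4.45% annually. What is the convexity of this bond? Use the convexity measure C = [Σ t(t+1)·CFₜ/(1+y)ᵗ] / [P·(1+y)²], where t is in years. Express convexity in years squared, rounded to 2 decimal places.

10.50

With y = 0.0445:
  t   CF        PV=CF/(1+0.0445)^t    t·PV        t(t+1)·PV
  1        70.00        67.0177        67.0177         134.0354
  2        70.00        64.1625       128.3250         384.9749
  3     2,070.00     1,816.5402     5,449.6206      21,798.4824
  Σ                  1,947.7204     5,644.9633      22,317.4927
P = 1,947.7204.
Convexity = Σ t(t+1)·PV / [P·(1+y)²] = 22,317.4927 / (1,947.7204 × 1.090980) = 10.50272.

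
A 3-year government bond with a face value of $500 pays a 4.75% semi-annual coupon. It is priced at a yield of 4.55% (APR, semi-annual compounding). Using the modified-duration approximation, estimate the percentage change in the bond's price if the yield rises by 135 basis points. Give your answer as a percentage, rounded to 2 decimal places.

Periodic yield y = 0.02275. Modified duration first:
  t   CF        PV=CF/(1+0.02275)^t    t·PV
  1       11.875        11.6109        11.6109
  2       11.875        11.3526        22.7052
  3       11.875        11.1001        33.3002
  4       11.875        10.8531        43.4126
  5       11.875        10.6117        53.0586
  6      511.875       447.2465     2,683.4792
  Σ                    502.7749     2,847.5667
P = 502.7749; D_Mac = 5.66370 half-year periods = 2.83185 yrs; D_mod = 2.83185/(1+0.02275) = 2.76886 yrs.
ΔP/P ≈ -D_mod · Δy = -2.76886 × (+0.0135) = -0.037380 = -3.7380%.

-3.74%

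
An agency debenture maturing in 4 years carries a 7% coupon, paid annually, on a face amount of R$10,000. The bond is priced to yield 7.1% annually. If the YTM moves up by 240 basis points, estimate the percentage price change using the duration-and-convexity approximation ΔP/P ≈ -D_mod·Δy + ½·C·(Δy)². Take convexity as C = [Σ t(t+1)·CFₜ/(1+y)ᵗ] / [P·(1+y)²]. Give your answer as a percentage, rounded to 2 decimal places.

-7.68%

With y = 0.071:
  t   CF        PV=CF/(1+0.071)^t    t·PV        t(t+1)·PV
  1       700.00       653.5948       653.5948       1,307.1895
  2       700.00       610.2659     1,220.5318       3,661.5954
  3       700.00       569.8094     1,709.4283       6,837.7131
  4    10,700.00     8,132.5341    32,530.1365     162,650.6825
  Σ                  9,966.2042    36,113.6913     174,457.1805
P = 9,966.2042; D_Mac = 3.62362 yrs; D_mod = 3.38339 yrs; C = 15.26090.
Duration effect: -3.38339 × (+0.024) = -0.081201
Convexity effect: 0.5 × 15.26090 × (0.024)² = +0.0043951
ΔP/P ≈ -0.081201 + 0.0043951 = -0.076806 = -7.6806%.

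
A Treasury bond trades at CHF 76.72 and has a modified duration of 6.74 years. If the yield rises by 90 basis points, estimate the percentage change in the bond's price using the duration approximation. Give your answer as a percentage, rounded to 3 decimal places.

-6.066%

Duration approximation: ΔP/P ≈ -D_mod · Δy = -6.74 × (+0.009) = -0.060660.
As a percentage: -6.0660%.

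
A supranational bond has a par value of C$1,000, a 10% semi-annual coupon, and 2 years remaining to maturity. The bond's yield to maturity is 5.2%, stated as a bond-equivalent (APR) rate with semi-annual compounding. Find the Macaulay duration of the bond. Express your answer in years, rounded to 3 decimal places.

Periodic yield y = 0.026. Discount each cash flow and weight by its period:
  t   CF        PV=CF/(1+0.026)^t    t·PV
  1        50.00        48.7329        48.7329
  2        50.00        47.4980        94.9960
  3        50.00        46.2943       138.8830
  4     1,050.00       947.5450     3,790.1801
  Σ                  1,090.0703     4,072.7921
Price P = Σ PV = 1,090.0703.
Macaulay duration = Σ(t·PV) / P = 4,072.7921 / 1,090.0703 = 3.73627 half-year periods.
In years: 3.73627 / 2 = 1.86813 years.

1.868 years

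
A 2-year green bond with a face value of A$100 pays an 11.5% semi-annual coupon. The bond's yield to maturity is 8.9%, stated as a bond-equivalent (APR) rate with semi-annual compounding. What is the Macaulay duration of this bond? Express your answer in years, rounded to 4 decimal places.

Periodic yield y = 0.0445. Discount each cash flow and weight by its period:
  t   CF        PV=CF/(1+0.0445)^t    t·PV
  1         5.75         5.5050         5.5050
  2         5.75         5.2705        10.5410
  3         5.75         5.0459        15.1378
  4       105.75        88.8478       355.3911
  Σ                    104.6692       386.5750
Price P = Σ PV = 104.6692.
Macaulay duration = Σ(t·PV) / P = 386.5750 / 104.6692 = 3.69330 half-year periods.
In years: 3.69330 / 2 = 1.84665 years.

1.8467 years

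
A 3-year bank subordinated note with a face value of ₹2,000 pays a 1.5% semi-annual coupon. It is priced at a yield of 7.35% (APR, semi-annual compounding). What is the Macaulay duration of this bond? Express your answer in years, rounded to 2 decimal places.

2.94 years

Periodic yield y = 0.03675. Discount each cash flow and weight by its period:
  t   CF        PV=CF/(1+0.03675)^t    t·PV
  1        15.00        14.4683        14.4683
  2        15.00        13.9554        27.9109
  3        15.00        13.4607        40.3822
  4        15.00        12.9836        51.9344
  5        15.00        12.5234        62.6168
  6     2,015.00     1,622.6722     9,736.0330
  Σ                  1,690.0636     9,933.3456
Price P = Σ PV = 1,690.0636.
Macaulay duration = Σ(t·PV) / P = 9,933.3456 / 1,690.0636 = 5.87750 half-year periods.
In years: 5.87750 / 2 = 2.93875 years.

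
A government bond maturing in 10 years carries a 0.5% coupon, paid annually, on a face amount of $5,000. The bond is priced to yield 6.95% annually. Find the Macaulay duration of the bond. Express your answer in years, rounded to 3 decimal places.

Periodic yield y = 0.0695. Discount each cash flow and weight by its year:
  t   CF        PV=CF/(1+0.0695)^t    t·PV
  1        25.00        23.3754        23.3754
  2        25.00        21.8564        43.7128
  3        25.00        20.4361        61.3082
  4        25.00        19.1081        76.4323
  5        25.00        17.8664        89.3318
  6        25.00        16.7053       100.2320
  7        25.00        15.6198       109.3384
  8        25.00        14.6047       116.8379
  9        25.00        13.6557       122.9010
  10    5,025.00     2,566.4226    25,664.2264
  Σ                  2,729.6505    26,407.6961
Price P = Σ PV = 2,729.6505.
Macaulay duration = Σ(t·PV) / P = 26,407.6961 / 2,729.6505 = 9.67439 years.

9.674 years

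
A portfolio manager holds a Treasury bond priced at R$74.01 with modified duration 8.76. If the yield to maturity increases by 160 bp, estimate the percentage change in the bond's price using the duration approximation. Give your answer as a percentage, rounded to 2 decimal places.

Duration approximation: ΔP/P ≈ -D_mod · Δy = -8.76 × (+0.016) = -0.140160.
As a percentage: -14.0160%.

-14.02%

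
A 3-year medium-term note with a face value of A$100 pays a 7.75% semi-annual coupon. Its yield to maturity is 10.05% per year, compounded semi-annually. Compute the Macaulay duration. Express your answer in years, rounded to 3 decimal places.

Periodic yield y = 0.05025. Discount each cash flow and weight by its period:
  t   CF        PV=CF/(1+0.05025)^t    t·PV
  1        3.875         3.6896         3.6896
  2        3.875         3.5131         7.0261
  3        3.875         3.3450        10.0349
  4        3.875         3.1849        12.7398
  5        3.875         3.0326        15.1628
  6      103.875        77.4025       464.4149
  Σ                     94.1676       513.0681
Price P = Σ PV = 94.1676.
Macaulay duration = Σ(t·PV) / P = 513.0681 / 94.1676 = 5.44846 half-year periods.
In years: 5.44846 / 2 = 2.72423 years.

2.724 years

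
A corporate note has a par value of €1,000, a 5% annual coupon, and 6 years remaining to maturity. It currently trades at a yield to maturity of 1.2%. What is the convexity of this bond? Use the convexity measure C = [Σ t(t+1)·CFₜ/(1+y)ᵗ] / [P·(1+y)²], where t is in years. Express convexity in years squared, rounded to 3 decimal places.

With y = 0.012:
  t   CF        PV=CF/(1+0.012)^t    t·PV        t(t+1)·PV
  1        50.00        49.4071        49.4071          98.8142
  2        50.00        48.8213        97.6425         292.9276
  3        50.00        48.2424       144.7271         578.9082
  4        50.00        47.6703       190.6812         953.4062
  5        50.00        47.1050       235.5252       1,413.1514
  6     1,050.00       977.4763     5,864.8576      41,054.0034
  Σ                  1,218.7224     6,582.8408      44,391.2110
P = 1,218.7224.
Convexity = Σ t(t+1)·PV / [P·(1+y)²] = 44,391.2110 / (1,218.7224 × 1.024144) = 35.56569.

35.566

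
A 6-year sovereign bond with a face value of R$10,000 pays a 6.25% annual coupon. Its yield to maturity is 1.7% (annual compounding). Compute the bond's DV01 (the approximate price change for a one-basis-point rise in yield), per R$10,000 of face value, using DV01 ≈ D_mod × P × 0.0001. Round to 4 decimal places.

R$6.5322

Periodic yield y = 0.017.
  t   CF        PV=CF/(1+0.017)^t    t·PV
  1       625.00       614.5526       614.5526
  2       625.00       604.2798     1,208.5597
  3       625.00       594.1788     1,782.5364
  4       625.00       584.2466     2,336.9865
  5       625.00       574.4804     2,872.4022
  6    10,625.00     9,602.9180    57,617.5081
  Σ                 12,574.6563    66,432.5455
P = 12,574.6563; D_Mac = 5.28305 yrs; D_mod = 5.19474 yrs.
DV01 ≈ 5.19474 × 12,574.6563 × 0.0001 = 6.532207.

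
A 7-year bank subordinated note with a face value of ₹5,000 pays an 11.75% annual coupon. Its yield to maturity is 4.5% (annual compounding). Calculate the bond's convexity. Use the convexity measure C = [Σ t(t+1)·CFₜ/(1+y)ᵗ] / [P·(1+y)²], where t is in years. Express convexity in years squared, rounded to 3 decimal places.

With y = 0.045:
  t   CF        PV=CF/(1+0.045)^t    t·PV        t(t+1)·PV
  1       587.50       562.2010       562.2010       1,124.4019
  2       587.50       537.9913     1,075.9827       3,227.9481
  3       587.50       514.8243     1,544.4728       6,177.8911
  4       587.50       492.6548     1,970.6192       9,853.0958
  5       587.50       471.4400     2,357.1999      14,143.1997
  6       587.50       451.1387     2,706.8325      18,947.8273
  7     5,587.50     4,105.8540    28,740.9781     229,927.8244
  Σ                  7,136.1041    38,958.2860     283,402.1883
P = 7,136.1041.
Convexity = Σ t(t+1)·PV / [P·(1+y)²] = 283,402.1883 / (7,136.1041 × 1.092025) = 36.36716.

36.367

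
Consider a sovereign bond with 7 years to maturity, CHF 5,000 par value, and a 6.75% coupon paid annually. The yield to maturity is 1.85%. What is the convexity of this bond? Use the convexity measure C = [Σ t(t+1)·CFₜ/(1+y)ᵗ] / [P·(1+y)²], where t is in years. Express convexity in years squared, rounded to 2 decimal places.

43.50

With y = 0.0185:
  t   CF        PV=CF/(1+0.0185)^t    t·PV        t(t+1)·PV
  1       337.50       331.3697       331.3697         662.7393
  2       337.50       325.3507       650.7013       1,952.1040
  3       337.50       319.4410       958.3230       3,833.2922
  4       337.50       313.6387     1,254.5548       6,272.7740
  5       337.50       307.9418     1,539.7089       9,238.2533
  6       337.50       302.3483     1,814.0900      12,698.6299
  7     5,337.50     4,694.7304    32,863.1126     262,904.9007
  Σ                  6,594.8205    39,411.8603     297,562.6935
P = 6,594.8205.
Convexity = Σ t(t+1)·PV / [P·(1+y)²] = 297,562.6935 / (6,594.8205 × 1.037342) = 43.49641.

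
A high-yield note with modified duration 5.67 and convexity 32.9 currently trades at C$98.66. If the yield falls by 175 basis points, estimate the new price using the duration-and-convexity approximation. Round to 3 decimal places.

Duration effect: -D_mod·Δy = -5.67 × (-0.0175) = +0.099225
Convexity effect: ½·C·(Δy)² = 0.5 × 32.9 × (-0.0175)² = +0.0050378125
ΔP/P ≈ +0.099225 + 0.0050378125 = +0.1042628125
New price ≈ 98.66 × (1 + 0.1042628125) = 108.94656908125.

C$108.947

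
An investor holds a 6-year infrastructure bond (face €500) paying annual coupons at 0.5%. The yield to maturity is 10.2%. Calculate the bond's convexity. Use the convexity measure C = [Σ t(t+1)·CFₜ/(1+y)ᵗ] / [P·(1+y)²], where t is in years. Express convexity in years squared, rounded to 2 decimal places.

33.80

With y = 0.102:
  t   CF        PV=CF/(1+0.102)^t    t·PV        t(t+1)·PV
  1         2.50         2.2686         2.2686           4.5372
  2         2.50         2.0586         4.1172          12.3517
  3         2.50         1.8681         5.6042          22.4169
  4         2.50         1.6952         6.7807          33.9034
  5         2.50         1.5383         7.6913          46.1480
  6       502.50       280.5734     1,683.4404      11,784.0829
  Σ                    290.0021     1,709.9025      11,903.4403
P = 290.0021.
Convexity = Σ t(t+1)·PV / [P·(1+y)²] = 11,903.4403 / (290.0021 × 1.214404) = 33.79933.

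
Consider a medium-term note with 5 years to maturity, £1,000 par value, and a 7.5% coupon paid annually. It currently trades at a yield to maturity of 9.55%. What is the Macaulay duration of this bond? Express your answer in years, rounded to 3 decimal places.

4.319 years

Periodic yield y = 0.0955. Discount each cash flow and weight by its year:
  t   CF        PV=CF/(1+0.0955)^t    t·PV
  1        75.00        68.4619        68.4619
  2        75.00        62.4937       124.9875
  3        75.00        57.0459       171.1376
  4        75.00        52.0729       208.2916
  5     1,075.00       681.3128     3,406.5641
  Σ                    921.3872     3,979.4426
Price P = Σ PV = 921.3872.
Macaulay duration = Σ(t·PV) / P = 3,979.4426 / 921.3872 = 4.31897 years.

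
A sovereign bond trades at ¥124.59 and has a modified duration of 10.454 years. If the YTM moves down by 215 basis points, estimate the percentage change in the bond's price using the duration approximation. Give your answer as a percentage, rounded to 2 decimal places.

Duration approximation: ΔP/P ≈ -D_mod · Δy = -10.454 × (-0.0215) = +0.224761.
As a percentage: +22.4761%.

+22.48%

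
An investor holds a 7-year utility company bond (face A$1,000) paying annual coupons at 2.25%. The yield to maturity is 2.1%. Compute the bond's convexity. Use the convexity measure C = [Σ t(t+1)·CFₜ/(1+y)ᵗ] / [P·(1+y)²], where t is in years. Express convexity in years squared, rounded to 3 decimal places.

With y = 0.021:
  t   CF        PV=CF/(1+0.021)^t    t·PV        t(t+1)·PV
  1        22.50        22.0372        22.0372          44.0744
  2        22.50        21.5840        43.1679         129.5037
  3        22.50        21.1400        63.4200         253.6802
  4        22.50        20.7052        82.8208         414.1041
  5        22.50        20.2793       101.3967         608.3802
  6        22.50        19.8622       119.1734         834.2138
  7     1,022.50       884.0628     6,188.4397      49,507.5174
  Σ                  1,009.6708     6,620.4558      51,791.4739
P = 1,009.6708.
Convexity = Σ t(t+1)·PV / [P·(1+y)²] = 51,791.4739 / (1,009.6708 × 1.042441) = 49.20701.

49.207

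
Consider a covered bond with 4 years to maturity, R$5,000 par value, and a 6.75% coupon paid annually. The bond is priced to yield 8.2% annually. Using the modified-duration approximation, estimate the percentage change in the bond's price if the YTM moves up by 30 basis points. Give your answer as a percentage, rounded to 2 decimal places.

-1.01%

Periodic yield y = 0.082. Modified duration first:
  t   CF        PV=CF/(1+0.082)^t    t·PV
  1       337.50       311.9224       311.9224
  2       337.50       288.2831       576.5663
  3       337.50       266.4354       799.3063
  4     5,337.50     3,894.2950    15,577.1799
  Σ                  4,760.9359    17,264.9749
P = 4,760.9359; D_Mac = 3.62638 yrs; D_mod = 3.62638/(1+0.082) = 3.35156 yrs.
ΔP/P ≈ -D_mod · Δy = -3.35156 × (+0.003) = -0.010055 = -1.0055%.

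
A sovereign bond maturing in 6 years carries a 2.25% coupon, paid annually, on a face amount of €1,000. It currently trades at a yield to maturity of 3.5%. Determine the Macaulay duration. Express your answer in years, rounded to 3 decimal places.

Periodic yield y = 0.035. Discount each cash flow and weight by its year:
  t   CF        PV=CF/(1+0.035)^t    t·PV
  1        22.50        21.7391        21.7391
  2        22.50        21.0040        42.0080
  3        22.50        20.2937        60.8811
  4        22.50        19.6075        78.4298
  5        22.50        18.9444        94.7220
  6     1,022.50       831.8044     4,990.8265
  Σ                    933.3931     5,288.6065
Price P = Σ PV = 933.3931.
Macaulay duration = Σ(t·PV) / P = 5,288.6065 / 933.3931 = 5.66600 years.

5.666 years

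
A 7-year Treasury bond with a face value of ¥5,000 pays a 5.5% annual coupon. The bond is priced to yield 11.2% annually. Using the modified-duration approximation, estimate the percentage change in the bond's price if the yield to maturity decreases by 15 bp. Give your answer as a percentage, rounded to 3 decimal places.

Periodic yield y = 0.112. Modified duration first:
  t   CF        PV=CF/(1+0.112)^t    t·PV
  1       275.00       247.3022       247.3022
  2       275.00       222.3940       444.7881
  3       275.00       199.9946       599.9839
  4       275.00       179.8513       719.4051
  5       275.00       161.7368       808.6838
  6       275.00       145.4467       872.6804
  7     5,275.00     2,508.9324    17,562.5265
  Σ                  3,665.6580    21,255.3700
P = 3,665.6580; D_Mac = 5.79851 yrs; D_mod = 5.79851/(1+0.112) = 5.21449 yrs.
ΔP/P ≈ -D_mod · Δy = -5.21449 × (-0.0015) = +0.007822 = +0.7822%.

+0.782%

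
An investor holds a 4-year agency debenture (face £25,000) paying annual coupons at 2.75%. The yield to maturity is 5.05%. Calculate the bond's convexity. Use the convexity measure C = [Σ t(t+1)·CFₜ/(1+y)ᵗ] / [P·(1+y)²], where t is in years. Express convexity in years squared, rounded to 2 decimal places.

With y = 0.0505:
  t   CF        PV=CF/(1+0.0505)^t    t·PV        t(t+1)·PV
  1       687.50       654.4503       654.4503       1,308.9005
  2       687.50       622.9893     1,245.9786       3,737.9358
  3       687.50       593.0407     1,779.1222       7,116.4889
  4    25,687.50    21,092.9640    84,371.8562     421,859.2808
  Σ                 22,963.4443    88,051.4073     434,022.6061
P = 22,963.4443.
Convexity = Σ t(t+1)·PV / [P·(1+y)²] = 434,022.6061 / (22,963.4443 × 1.103550) = 17.12708.

17.13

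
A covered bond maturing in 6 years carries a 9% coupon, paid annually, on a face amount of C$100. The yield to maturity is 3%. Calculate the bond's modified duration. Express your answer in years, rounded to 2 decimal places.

4.90 years

Periodic yield y = 0.03. First find Macaulay duration:
  t   CF        PV=CF/(1+0.03)^t    t·PV
  1         9.00         8.7379         8.7379
  2         9.00         8.4834        16.9667
  3         9.00         8.2363        24.7088
  4         9.00         7.9964        31.9855
  5         9.00         7.7635        38.8174
  6       109.00        91.2858       547.7147
  Σ                    132.5031       668.9310
P = 132.5031; Macaulay duration = 668.9310 / 132.5031 = 5.04842 years.
Modified duration = D_Mac / (1 + y) = 5.04842 / 1.03 = 4.90137 years.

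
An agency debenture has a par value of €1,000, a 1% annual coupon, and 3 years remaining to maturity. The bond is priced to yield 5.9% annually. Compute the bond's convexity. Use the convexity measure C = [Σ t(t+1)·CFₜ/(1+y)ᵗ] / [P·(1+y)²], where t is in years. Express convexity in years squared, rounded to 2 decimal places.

10.55

With y = 0.059:
  t   CF        PV=CF/(1+0.059)^t    t·PV        t(t+1)·PV
  1        10.00         9.4429         9.4429          18.8857
  2        10.00         8.9168        17.8336          53.5007
  3     1,010.00       850.4201     2,551.2602      10,205.0407
  Σ                    868.7797     2,578.5366      10,277.4271
P = 868.7797.
Convexity = Σ t(t+1)·PV / [P·(1+y)²] = 10,277.4271 / (868.7797 × 1.121481) = 10.54831.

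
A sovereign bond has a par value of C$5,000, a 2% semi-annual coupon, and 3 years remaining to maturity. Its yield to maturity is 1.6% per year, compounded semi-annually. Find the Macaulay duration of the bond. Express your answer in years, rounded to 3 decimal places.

Periodic yield y = 0.008. Discount each cash flow and weight by its period:
  t   CF        PV=CF/(1+0.008)^t    t·PV
  1        50.00        49.6032        49.6032
  2        50.00        49.2095        98.4190
  3        50.00        48.8189       146.4568
  4        50.00        48.4315       193.7260
  5        50.00        48.0471       240.2356
  6     5,050.00     4,814.2450    28,885.4698
  Σ                  5,058.3552    29,613.9104
Price P = Σ PV = 5,058.3552.
Macaulay duration = Σ(t·PV) / P = 29,613.9104 / 5,058.3552 = 5.85445 half-year periods.
In years: 5.85445 / 2 = 2.92723 years.

2.927 years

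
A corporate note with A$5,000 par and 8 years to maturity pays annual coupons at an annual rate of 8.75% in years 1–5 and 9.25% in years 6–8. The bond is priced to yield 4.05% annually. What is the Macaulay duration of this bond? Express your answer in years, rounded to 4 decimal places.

6.3486 years

Periodic yield y = 0.0405. Discount each cash flow and weight by its year:
  t   CF        PV=CF/(1+0.0405)^t    t·PV
  1       437.50       420.4709       420.4709
  2       437.50       404.1047       808.2094
  3       437.50       388.3755     1,165.1264
  4       437.50       373.2585     1,493.0340
  5       437.50       358.7299     1,793.6497
  6       462.50       364.4679     2,186.8071
  7       462.50       350.2815     2,451.9702
  8     5,462.50     3,976.0769    31,808.6151
  Σ                  6,635.7657    42,127.8829
Price P = Σ PV = 6,635.7657.
Macaulay duration = Σ(t·PV) / P = 42,127.8829 / 6,635.7657 = 6.34861 years.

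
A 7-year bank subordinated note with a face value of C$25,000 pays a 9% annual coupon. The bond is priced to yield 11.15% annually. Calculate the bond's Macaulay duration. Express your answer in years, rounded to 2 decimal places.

5.40 years

Periodic yield y = 0.1115. Discount each cash flow and weight by its year:
  t   CF        PV=CF/(1+0.1115)^t    t·PV
  1     2,250.00     2,024.2915     2,024.2915
  2     2,250.00     1,821.2249     3,642.4498
  3     2,250.00     1,638.5289     4,915.5868
  4     2,250.00     1,474.1601     5,896.6404
  5     2,250.00     1,326.2799     6,631.3994
  6     2,250.00     1,193.2343     7,159.4056
  7    27,250.00    13,001.7029    91,011.9202
  Σ                 22,479.4225   121,281.6937
Price P = Σ PV = 22,479.4225.
Macaulay duration = Σ(t·PV) / P = 121,281.6937 / 22,479.4225 = 5.39523 years.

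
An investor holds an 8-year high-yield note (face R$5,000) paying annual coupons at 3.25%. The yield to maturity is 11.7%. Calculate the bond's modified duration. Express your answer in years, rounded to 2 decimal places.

6.13 years

Periodic yield y = 0.117. First find Macaulay duration:
  t   CF        PV=CF/(1+0.117)^t    t·PV
  1       162.50       145.4790       145.4790
  2       162.50       130.2408       260.4816
  3       162.50       116.5987       349.7962
  4       162.50       104.3856       417.5425
  5       162.50        93.4518       467.2588
  6       162.50        83.6632       501.9790
  7       162.50        74.8999       524.2992
  8     5,162.50     2,130.2701    17,042.1611
  Σ                  2,878.9891    19,708.9974
P = 2,878.9891; Macaulay duration = 19,708.9974 / 2,878.9891 = 6.84580 years.
Modified duration = D_Mac / (1 + y) = 6.84580 / 1.117 = 6.12874 years.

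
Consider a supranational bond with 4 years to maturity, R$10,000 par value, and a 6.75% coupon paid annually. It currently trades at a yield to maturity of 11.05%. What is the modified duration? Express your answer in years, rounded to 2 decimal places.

Periodic yield y = 0.1105. First find Macaulay duration:
  t   CF        PV=CF/(1+0.1105)^t    t·PV
  1       675.00       607.8343       607.8343
  2       675.00       547.3519     1,094.7038
  3       675.00       492.8878     1,478.6635
  4    10,675.00     7,019.2972    28,077.1889
  Σ                  8,667.3713    31,258.3905
P = 8,667.3713; Macaulay duration = 31,258.3905 / 8,667.3713 = 3.60644 years.
Modified duration = D_Mac / (1 + y) = 3.60644 / 1.1105 = 3.24759 years.

3.25 years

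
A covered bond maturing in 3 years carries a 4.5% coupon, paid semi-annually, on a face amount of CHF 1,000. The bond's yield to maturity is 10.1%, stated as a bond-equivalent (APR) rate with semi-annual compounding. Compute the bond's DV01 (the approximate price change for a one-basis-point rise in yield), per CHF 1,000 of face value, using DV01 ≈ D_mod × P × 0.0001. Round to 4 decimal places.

CHF 0.2307

Periodic yield y = 0.0505.
  t   CF        PV=CF/(1+0.0505)^t    t·PV
  1        22.50        21.4184        21.4184
  2        22.50        20.3887        40.7775
  3        22.50        19.4086        58.2258
  4        22.50        18.4756        73.9024
  5        22.50        17.5874        87.9371
  6     1,022.50       760.8289     4,564.9731
  Σ                    858.1076     4,847.2343
P = 858.1076; D_Mac = 5.64875 half-year periods = 2.82437 yrs; D_mod = 2.68860 yrs.
DV01 ≈ 2.68860 × 858.1076 × 0.0001 = 0.230711.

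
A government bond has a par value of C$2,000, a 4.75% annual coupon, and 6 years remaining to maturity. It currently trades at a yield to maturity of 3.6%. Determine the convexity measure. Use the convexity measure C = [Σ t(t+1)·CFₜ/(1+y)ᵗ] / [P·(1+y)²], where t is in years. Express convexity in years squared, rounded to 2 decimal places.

33.78

With y = 0.036:
  t   CF        PV=CF/(1+0.036)^t    t·PV        t(t+1)·PV
  1        95.00        91.6988        91.6988         183.3977
  2        95.00        88.5124       177.0248         531.0744
  3        95.00        85.4367       256.3100       1,025.2401
  4        95.00        82.4678       329.8713       1,649.3567
  5        95.00        79.6022       398.0108       2,388.0647
  6     2,095.00     1,694.4373    10,166.6236      71,166.3653
  Σ                  2,122.1552    11,419.5394      76,943.4987
P = 2,122.1552.
Convexity = Σ t(t+1)·PV / [P·(1+y)²] = 76,943.4987 / (2,122.1552 × 1.073296) = 33.78122.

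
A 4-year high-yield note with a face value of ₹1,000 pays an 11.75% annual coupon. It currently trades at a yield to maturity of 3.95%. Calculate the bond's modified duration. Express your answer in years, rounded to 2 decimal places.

Periodic yield y = 0.0395. First find Macaulay duration:
  t   CF        PV=CF/(1+0.0395)^t    t·PV
  1       117.50       113.0351       113.0351
  2       117.50       108.7399       217.4798
  3       117.50       104.6079       313.8236
  4     1,117.50       957.0829     3,828.3316
  Σ                  1,283.4658     4,472.6701
P = 1,283.4658; Macaulay duration = 4,472.6701 / 1,283.4658 = 3.48484 years.
Modified duration = D_Mac / (1 + y) = 3.48484 / 1.0395 = 3.35242 years.

3.35 years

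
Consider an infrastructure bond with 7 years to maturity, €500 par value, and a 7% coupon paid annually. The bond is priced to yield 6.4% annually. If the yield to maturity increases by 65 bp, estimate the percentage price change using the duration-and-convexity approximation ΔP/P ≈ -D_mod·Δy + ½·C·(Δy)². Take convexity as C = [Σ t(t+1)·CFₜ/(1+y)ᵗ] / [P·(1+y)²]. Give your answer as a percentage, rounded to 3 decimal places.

With y = 0.064:
  t   CF        PV=CF/(1+0.064)^t    t·PV        t(t+1)·PV
  1        35.00        32.8947        32.8947          65.7895
  2        35.00        30.9161        61.8322         185.4966
  3        35.00        29.0565        87.1695         348.6779
  4        35.00        27.3087       109.2349         546.1746
  5        35.00        25.6661       128.3305         769.9830
  6        35.00        24.1223       144.7337       1,013.1356
  7       535.00       346.5472     2,425.8304      19,406.6428
  Σ                    516.5116     2,990.0259      22,335.9001
P = 516.5116; D_Mac = 5.78888 yrs; D_mod = 5.44068 yrs; C = 38.19795.
Duration effect: -5.44068 × (+0.0065) = -0.035364
Convexity effect: 0.5 × 38.19795 × (0.0065)² = +0.0008069
ΔP/P ≈ -0.035364 + 0.0008069 = -0.034557 = -3.4557%.

-3.456%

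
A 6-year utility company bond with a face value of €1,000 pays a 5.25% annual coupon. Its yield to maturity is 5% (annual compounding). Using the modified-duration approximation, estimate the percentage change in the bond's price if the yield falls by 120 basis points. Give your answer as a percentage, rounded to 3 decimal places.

Periodic yield y = 0.05. Modified duration first:
  t   CF        PV=CF/(1+0.05)^t    t·PV
  1        52.50        50.0000        50.0000
  2        52.50        47.6190        95.2381
  3        52.50        45.3515       136.0544
  4        52.50        43.1919       172.7675
  5        52.50        41.1351       205.6756
  6     1,052.50       785.3917     4,712.3502
  Σ                  1,012.6892     5,372.0859
P = 1,012.6892; D_Mac = 5.30477 yrs; D_mod = 5.30477/(1+0.05) = 5.05216 yrs.
ΔP/P ≈ -D_mod · Δy = -5.05216 × (-0.012) = +0.060626 = +6.0626%.

+6.063%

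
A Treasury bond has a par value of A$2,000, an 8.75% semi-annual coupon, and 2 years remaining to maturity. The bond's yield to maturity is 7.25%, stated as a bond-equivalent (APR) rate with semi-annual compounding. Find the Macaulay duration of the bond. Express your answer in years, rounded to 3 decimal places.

1.880 years

Periodic yield y = 0.03625. Discount each cash flow and weight by its period:
  t   CF        PV=CF/(1+0.03625)^t    t·PV
  1        87.50        84.4391        84.4391
  2        87.50        81.4852       162.9705
  3        87.50        78.6347       235.9042
  4     2,087.50     1,810.3740     7,241.4961
  Σ                  2,054.9331     7,724.8099
Price P = Σ PV = 2,054.9331.
Macaulay duration = Σ(t·PV) / P = 7,724.8099 / 2,054.9331 = 3.75915 half-year periods.
In years: 3.75915 / 2 = 1.87958 years.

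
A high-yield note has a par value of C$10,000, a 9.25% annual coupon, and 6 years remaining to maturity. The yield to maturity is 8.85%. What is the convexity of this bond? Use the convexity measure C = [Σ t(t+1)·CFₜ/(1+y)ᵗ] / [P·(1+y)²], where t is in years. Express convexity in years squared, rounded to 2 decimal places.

26.71

With y = 0.0885:
  t   CF        PV=CF/(1+0.0885)^t    t·PV        t(t+1)·PV
  1       925.00       849.7933       849.7933       1,699.5866
  2       925.00       780.7012     1,561.4025       4,684.2074
  3       925.00       717.2267     2,151.6800       8,606.7201
  4       925.00       658.9129     2,635.6515      13,178.2577
  5       925.00       605.3403     3,026.7013      18,160.2081
  6    10,925.00     6,568.2677    39,409.6063     275,867.2438
  Σ                 10,180.2421    49,634.8349     322,196.2236
P = 10,180.2421.
Convexity = Σ t(t+1)·PV / [P·(1+y)²] = 322,196.2236 / (10,180.2421 × 1.184832) = 26.71194.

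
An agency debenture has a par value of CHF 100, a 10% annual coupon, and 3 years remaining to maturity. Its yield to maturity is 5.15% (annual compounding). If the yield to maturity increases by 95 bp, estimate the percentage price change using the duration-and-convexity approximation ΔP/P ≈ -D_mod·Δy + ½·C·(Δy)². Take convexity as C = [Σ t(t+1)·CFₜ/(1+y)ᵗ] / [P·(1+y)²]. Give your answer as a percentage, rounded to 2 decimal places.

With y = 0.0515:
  t   CF        PV=CF/(1+0.0515)^t    t·PV        t(t+1)·PV
  1        10.00         9.5102         9.5102          19.0204
  2        10.00         9.0444        18.0889          54.2666
  3       110.00        94.6161       283.8482       1,135.3927
  Σ                    113.1707       311.4473       1,208.6798
P = 113.1707; D_Mac = 2.75201 yrs; D_mod = 2.61723 yrs; C = 9.65959.
Duration effect: -2.61723 × (+0.0095) = -0.024864
Convexity effect: 0.5 × 9.65959 × (0.0095)² = +0.0004359
ΔP/P ≈ -0.024864 + 0.0004359 = -0.024428 = -2.4428%.

-2.44%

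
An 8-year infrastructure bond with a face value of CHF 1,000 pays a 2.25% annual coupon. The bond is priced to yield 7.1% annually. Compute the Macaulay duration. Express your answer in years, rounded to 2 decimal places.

7.27 years

Periodic yield y = 0.071. Discount each cash flow and weight by its year:
  t   CF        PV=CF/(1+0.071)^t    t·PV
  1        22.50        21.0084        21.0084
  2        22.50        19.6157        39.2314
  3        22.50        18.3153        54.9459
  4        22.50        17.1011        68.4045
  5        22.50        15.9674        79.8372
  6        22.50        14.9089        89.4534
  7        22.50        13.9205        97.4438
  8     1,022.50       590.6736     4,725.3887
  Σ                    711.5110     5,175.7133
Price P = Σ PV = 711.5110.
Macaulay duration = Σ(t·PV) / P = 5,175.7133 / 711.5110 = 7.27426 years.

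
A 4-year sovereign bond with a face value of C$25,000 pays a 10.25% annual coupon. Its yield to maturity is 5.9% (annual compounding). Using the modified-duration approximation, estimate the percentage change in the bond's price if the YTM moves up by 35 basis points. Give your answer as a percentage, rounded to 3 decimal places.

Periodic yield y = 0.059. Modified duration first:
  t   CF        PV=CF/(1+0.059)^t    t·PV
  1     2,562.50     2,419.7356     2,419.7356
  2     2,562.50     2,284.9250     4,569.8500
  3     2,562.50     2,157.6251     6,472.8754
  4    27,562.50    21,914.6615    87,658.6459
  Σ                 28,776.9472   101,121.1070
P = 28,776.9472; D_Mac = 3.51396 yrs; D_mod = 3.51396/(1+0.059) = 3.31819 yrs.
ΔP/P ≈ -D_mod · Δy = -3.31819 × (+0.0035) = -0.011614 = -1.1614%.

-1.161%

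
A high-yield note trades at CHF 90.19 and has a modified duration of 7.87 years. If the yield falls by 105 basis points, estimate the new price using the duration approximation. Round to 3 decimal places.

Duration approximation: ΔP/P ≈ -D_mod · Δy = -7.87 × (-0.0105) = +0.082635.
New price ≈ 90.19 × (1 + 0.082635) = 97.64285065.

CHF 97.643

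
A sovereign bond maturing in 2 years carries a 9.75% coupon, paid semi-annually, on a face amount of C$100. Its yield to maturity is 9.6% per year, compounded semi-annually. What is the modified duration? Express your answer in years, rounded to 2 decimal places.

1.78 years

Periodic yield y = 0.048. First find Macaulay duration:
  t   CF        PV=CF/(1+0.048)^t    t·PV
  1        4.875         4.6517         4.6517
  2        4.875         4.4387         8.8773
  3        4.875         4.2354        12.7061
  4      104.875        86.9414       347.7658
  Σ                    100.2672       374.0009
P = 100.2672; Macaulay duration = 374.0009 / 100.2672 = 3.73004 half-year periods = 1.86502 years.
Modified duration = D_Mac / (1 + y) = 1.86502 / 1.048 = 1.77960 years.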